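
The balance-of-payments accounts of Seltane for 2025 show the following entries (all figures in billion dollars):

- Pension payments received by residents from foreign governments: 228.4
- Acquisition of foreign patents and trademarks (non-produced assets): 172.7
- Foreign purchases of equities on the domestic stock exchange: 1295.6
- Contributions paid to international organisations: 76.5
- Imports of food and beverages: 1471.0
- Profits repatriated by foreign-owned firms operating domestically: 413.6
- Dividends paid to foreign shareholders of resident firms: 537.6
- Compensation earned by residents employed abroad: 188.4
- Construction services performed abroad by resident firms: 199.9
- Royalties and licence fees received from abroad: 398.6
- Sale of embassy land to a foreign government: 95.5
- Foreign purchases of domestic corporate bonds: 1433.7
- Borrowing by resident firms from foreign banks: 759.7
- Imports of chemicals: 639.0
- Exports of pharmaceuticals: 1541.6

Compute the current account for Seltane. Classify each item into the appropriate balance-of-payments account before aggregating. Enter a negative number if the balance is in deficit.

-580.8

Goods: -1471.0 + 1541.6 - 639.0 = -568.4
Services: 398.6 + 199.9 = 598.5
Primary income: -413.6 - 537.6 + 188.4 = -762.8
Secondary income: 228.4 - 76.5 = 151.9
Current account = (-568.4) + 598.5 + (-762.8) + 151.9 = -580.8
(Excluded from the current account — capital account: acquisition of foreign patents and trademarks (non-produced assets) 172.7, sale of embassy land to a foreign government 95.5; financial account: foreign purchases of equities on the domestic stock exchange 1295.6, foreign purchases of domestic corporate bonds 1433.7, borrowing by resident firms from foreign banks 759.7.)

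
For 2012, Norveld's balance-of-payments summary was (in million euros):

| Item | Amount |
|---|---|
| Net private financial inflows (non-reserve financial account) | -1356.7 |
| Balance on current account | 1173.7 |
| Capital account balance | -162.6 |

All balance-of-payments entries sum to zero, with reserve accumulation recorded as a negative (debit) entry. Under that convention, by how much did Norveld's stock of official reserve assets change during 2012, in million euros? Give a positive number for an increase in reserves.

Official reserve transactions balance = -(1173.7 + (-162.6) + (-1356.7)) = 345.6
An accumulation of reserves is recorded as a debit (negative entry), so the change in the stock of reserves is the negative of that balance.
Change in official reserves = -(345.6) = -345.6

-345.6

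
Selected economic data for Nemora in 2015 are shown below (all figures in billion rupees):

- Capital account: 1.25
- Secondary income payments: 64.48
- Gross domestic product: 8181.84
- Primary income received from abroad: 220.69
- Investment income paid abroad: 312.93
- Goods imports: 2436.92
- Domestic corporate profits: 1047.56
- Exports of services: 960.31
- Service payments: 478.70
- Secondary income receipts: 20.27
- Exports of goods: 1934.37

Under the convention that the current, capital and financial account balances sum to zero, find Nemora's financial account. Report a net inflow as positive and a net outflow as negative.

156.14

Goods balance = 1934.37 - 2436.92 = -502.55
Services balance = 960.31 - 478.70 = 481.61
Trade balance (goods + services) = -502.55 + 481.61 = -20.94
Net primary income = 220.69 - 312.93 = -92.24
Net secondary income = 20.27 - 64.48 = -44.21
Current account = -20.94 + (-92.24) + (-44.21) = -157.39
Financial account = -(-157.39 + 1.25) = 156.14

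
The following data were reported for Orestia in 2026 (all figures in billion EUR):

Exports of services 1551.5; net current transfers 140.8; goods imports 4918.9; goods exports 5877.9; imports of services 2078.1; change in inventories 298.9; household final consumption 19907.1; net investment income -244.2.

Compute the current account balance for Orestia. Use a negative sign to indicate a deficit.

Goods balance = 5877.9 - 4918.9 = 959.0
Services balance = 1551.5 - 2078.1 = -526.6
Trade balance (goods + services) = 959.0 + (-526.6) = 432.4
Net primary income = -244.2
Net secondary income = 140.8
Current account = 432.4 + (-244.2) + 140.8 = 329.0

329.0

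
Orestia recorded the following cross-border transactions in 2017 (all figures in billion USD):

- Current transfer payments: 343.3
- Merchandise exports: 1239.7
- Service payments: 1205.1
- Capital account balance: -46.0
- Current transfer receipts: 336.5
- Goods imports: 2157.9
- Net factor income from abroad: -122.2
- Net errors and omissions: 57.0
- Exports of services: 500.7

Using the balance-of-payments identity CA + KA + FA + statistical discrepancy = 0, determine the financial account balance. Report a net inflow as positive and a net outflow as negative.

1740.6

Goods balance = 1239.7 - 2157.9 = -918.2
Services balance = 500.7 - 1205.1 = -704.4
Trade balance (goods + services) = -918.2 + (-704.4) = -1622.6
Net primary income = -122.2
Net secondary income = 336.5 - 343.3 = -6.8
Current account = -1622.6 + (-122.2) + (-6.8) = -1751.6
Financial account = -(-1751.6 + (-46.0) + 57.0) = 1740.6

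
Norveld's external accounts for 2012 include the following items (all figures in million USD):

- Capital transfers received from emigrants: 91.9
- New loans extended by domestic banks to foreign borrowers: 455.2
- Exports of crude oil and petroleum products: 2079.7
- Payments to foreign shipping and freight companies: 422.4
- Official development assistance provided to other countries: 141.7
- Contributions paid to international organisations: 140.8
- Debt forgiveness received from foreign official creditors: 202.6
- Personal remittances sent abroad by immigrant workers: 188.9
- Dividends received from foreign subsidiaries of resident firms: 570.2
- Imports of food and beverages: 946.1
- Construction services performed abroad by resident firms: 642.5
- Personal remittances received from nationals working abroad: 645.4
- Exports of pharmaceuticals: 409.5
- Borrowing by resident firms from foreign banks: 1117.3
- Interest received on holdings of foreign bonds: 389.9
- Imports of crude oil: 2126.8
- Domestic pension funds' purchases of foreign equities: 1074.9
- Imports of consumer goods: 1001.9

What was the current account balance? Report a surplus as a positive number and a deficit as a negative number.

-231.4

Goods: -2126.8 + 409.5 - 1001.9 + 2079.7 - 946.1 = -1585.6
Services: -422.4 + 642.5 = 220.1
Primary income: 570.2 + 389.9 = 960.1
Secondary income: -140.8 - 141.7 + 645.4 - 188.9 = 174.0
Current account = (-1585.6) + 220.1 + 960.1 + 174.0 = -231.4
(Excluded from the current account — capital account: capital transfers received from emigrants 91.9, debt forgiveness received from foreign official creditors 202.6; financial account: new loans extended by domestic banks to foreign borrowers 455.2, borrowing by resident firms from foreign banks 1117.3, domestic pension funds' purchases of foreign equities 1074.9.)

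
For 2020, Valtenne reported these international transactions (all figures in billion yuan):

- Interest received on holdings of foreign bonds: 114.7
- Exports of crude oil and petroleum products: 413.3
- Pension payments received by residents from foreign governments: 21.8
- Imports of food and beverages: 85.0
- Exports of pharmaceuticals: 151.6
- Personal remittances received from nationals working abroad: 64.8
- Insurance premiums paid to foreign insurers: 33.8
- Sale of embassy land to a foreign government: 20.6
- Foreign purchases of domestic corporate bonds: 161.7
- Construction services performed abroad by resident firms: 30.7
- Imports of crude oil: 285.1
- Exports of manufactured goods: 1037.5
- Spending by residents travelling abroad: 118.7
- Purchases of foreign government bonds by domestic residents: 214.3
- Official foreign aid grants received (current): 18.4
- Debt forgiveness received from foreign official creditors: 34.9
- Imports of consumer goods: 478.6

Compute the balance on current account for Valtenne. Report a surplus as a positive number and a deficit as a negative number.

Goods: 413.3 - 478.6 + 151.6 + 1037.5 - 85.0 - 285.1 = 753.7
Services: 30.7 - 118.7 - 33.8 = -121.8
Primary income: 114.7
Secondary income: 18.4 + 21.8 + 64.8 = 105.0
Current account = 753.7 + (-121.8) + 114.7 + 105.0 = 851.6
(Excluded from the current account — capital account: sale of embassy land to a foreign government 20.6, debt forgiveness received from foreign official creditors 34.9; financial account: foreign purchases of domestic corporate bonds 161.7, purchases of foreign government bonds by domestic residents 214.3.)

851.6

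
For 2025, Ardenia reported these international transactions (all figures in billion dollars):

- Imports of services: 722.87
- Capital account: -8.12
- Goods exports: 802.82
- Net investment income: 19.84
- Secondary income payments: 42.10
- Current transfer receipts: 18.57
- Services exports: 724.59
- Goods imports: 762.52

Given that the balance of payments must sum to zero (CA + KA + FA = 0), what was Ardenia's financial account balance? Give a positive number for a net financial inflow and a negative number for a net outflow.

Goods balance = 802.82 - 762.52 = 40.30
Services balance = 724.59 - 722.87 = 1.72
Trade balance (goods + services) = 40.30 + 1.72 = 42.02
Net primary income = 19.84
Net secondary income = 18.57 - 42.10 = -23.53
Current account = 42.02 + 19.84 + (-23.53) = 38.33
Financial account = -(38.33 + (-8.12)) = -30.21

-30.21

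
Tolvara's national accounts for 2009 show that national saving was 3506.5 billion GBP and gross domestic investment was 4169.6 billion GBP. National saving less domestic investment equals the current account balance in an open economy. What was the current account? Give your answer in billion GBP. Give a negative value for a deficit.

S - I = CA (net lending to the rest of the world).
CA = S - I = 3506.5 - 4169.6 = -663.1

-663.1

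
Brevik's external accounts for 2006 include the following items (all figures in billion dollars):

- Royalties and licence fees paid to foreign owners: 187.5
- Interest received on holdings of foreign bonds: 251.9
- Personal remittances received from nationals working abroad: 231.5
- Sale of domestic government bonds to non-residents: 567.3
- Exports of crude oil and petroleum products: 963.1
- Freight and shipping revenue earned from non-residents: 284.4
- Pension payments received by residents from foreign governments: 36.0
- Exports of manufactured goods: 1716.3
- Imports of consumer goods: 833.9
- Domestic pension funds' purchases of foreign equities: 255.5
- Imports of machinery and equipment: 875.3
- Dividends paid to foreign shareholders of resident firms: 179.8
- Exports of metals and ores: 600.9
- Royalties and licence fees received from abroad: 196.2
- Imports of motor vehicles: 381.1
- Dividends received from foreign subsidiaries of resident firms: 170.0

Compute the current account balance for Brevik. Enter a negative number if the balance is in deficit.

1992.7

Goods: 963.1 + 600.9 - 381.1 + 1716.3 - 833.9 - 875.3 = 1190.0
Services: 284.4 + 196.2 - 187.5 = 293.1
Primary income: 251.9 - 179.8 + 170.0 = 242.1
Secondary income: 36.0 + 231.5 = 267.5
Current account = 1190.0 + 293.1 + 242.1 + 267.5 = 1992.7
(Excluded from the current account — financial account: sale of domestic government bonds to non-residents 567.3, domestic pension funds' purchases of foreign equities 255.5.)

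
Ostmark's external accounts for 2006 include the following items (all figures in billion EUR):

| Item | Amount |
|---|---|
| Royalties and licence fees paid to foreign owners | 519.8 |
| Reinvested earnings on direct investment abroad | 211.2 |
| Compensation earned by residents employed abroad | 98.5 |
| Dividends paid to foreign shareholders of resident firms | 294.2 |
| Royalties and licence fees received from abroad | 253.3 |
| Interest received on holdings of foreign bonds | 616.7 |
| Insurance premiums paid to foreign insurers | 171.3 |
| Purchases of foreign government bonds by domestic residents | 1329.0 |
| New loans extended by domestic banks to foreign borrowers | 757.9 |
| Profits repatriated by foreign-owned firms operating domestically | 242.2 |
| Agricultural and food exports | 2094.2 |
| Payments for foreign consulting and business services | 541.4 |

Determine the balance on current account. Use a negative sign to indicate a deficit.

Goods: 2094.2
Services: -171.3 + 253.3 - 519.8 - 541.4 = -979.2
Primary income: 616.7 + 211.2 - 294.2 - 242.2 + 98.5 = 390.0
Current account = 2094.2 + (-979.2) + 390.0 = 1505.0
(Excluded from the current account — financial account: purchases of foreign government bonds by domestic residents 1329.0, new loans extended by domestic banks to foreign borrowers 757.9.)

1505.0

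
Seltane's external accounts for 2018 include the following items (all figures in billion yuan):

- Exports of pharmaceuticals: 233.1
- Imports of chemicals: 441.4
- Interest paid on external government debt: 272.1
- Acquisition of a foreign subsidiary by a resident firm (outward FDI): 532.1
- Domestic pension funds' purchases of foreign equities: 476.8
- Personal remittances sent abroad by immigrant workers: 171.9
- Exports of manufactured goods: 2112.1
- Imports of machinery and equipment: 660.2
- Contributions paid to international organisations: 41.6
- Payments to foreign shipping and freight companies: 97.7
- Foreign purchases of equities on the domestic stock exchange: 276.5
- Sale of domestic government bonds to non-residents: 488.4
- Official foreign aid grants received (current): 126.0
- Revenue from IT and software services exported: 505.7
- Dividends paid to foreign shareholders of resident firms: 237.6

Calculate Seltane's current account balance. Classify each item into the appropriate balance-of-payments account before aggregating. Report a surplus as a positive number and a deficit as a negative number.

Goods: 233.1 + 2112.1 - 660.2 - 441.4 = 1243.6
Services: -97.7 + 505.7 = 408.0
Primary income: -237.6 - 272.1 = -509.7
Secondary income: -171.9 - 41.6 + 126.0 = -87.5
Current account = 1243.6 + 408.0 + (-509.7) + (-87.5) = 1054.4
(Excluded from the current account — financial account: acquisition of a foreign subsidiary by a resident firm (outward FDI) 532.1, domestic pension funds' purchases of foreign equities 476.8, foreign purchases of equities on the domestic stock exchange 276.5, sale of domestic government bonds to non-residents 488.4.)

1054.4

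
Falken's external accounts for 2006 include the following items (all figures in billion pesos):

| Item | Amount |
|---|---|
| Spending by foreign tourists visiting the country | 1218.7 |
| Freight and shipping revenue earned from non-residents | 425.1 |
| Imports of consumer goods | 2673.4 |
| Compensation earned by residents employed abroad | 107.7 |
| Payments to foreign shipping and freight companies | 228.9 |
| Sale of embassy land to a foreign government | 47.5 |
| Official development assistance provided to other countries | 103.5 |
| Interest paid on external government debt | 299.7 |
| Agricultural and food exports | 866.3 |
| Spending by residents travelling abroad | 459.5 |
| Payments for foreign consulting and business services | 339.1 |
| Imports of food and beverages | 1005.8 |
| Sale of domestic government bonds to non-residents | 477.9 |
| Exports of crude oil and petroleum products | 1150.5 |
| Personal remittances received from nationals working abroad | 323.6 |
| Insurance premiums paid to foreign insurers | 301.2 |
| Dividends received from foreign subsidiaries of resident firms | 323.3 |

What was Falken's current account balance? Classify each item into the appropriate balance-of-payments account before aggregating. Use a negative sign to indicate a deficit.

Goods: 866.3 - 2673.4 + 1150.5 - 1005.8 = -1662.4
Services: 1218.7 - 228.9 + 425.1 - 459.5 - 301.2 - 339.1 = 315.1
Primary income: -299.7 + 107.7 + 323.3 = 131.3
Secondary income: -103.5 + 323.6 = 220.1
Current account = (-1662.4) + 315.1 + 131.3 + 220.1 = -995.9
(Excluded from the current account — capital account: sale of embassy land to a foreign government 47.5; financial account: sale of domestic government bonds to non-residents 477.9.)

-995.9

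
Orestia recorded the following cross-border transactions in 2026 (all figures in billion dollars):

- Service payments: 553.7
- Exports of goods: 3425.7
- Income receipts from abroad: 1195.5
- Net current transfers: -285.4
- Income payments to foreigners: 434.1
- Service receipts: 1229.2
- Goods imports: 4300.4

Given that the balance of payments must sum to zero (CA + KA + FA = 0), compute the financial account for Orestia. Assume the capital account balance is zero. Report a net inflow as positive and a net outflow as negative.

Goods balance = 3425.7 - 4300.4 = -874.7
Services balance = 1229.2 - 553.7 = 675.5
Trade balance (goods + services) = -874.7 + 675.5 = -199.2
Net primary income = 1195.5 - 434.1 = 761.4
Net secondary income = -285.4
Current account = -199.2 + 761.4 + (-285.4) = 276.8
Financial account = -(276.8) = -276.8

-276.8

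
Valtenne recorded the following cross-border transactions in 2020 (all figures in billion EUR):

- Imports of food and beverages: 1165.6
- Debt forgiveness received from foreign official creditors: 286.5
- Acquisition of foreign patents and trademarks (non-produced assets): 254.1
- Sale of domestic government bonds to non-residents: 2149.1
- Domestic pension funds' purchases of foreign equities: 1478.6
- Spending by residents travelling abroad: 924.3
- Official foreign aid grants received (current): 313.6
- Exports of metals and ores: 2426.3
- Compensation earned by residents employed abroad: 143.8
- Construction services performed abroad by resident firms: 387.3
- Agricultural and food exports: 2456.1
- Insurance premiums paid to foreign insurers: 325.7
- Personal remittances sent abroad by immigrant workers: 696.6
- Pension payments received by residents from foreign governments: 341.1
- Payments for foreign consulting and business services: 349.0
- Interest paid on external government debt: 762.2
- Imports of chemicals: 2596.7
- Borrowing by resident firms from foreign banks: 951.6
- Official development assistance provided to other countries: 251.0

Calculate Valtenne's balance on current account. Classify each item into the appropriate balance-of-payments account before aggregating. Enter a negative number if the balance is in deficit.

-1002.9

Goods: 2426.3 - 1165.6 + 2456.1 - 2596.7 = 1120.1
Services: -924.3 - 325.7 + 387.3 - 349.0 = -1211.7
Primary income: 143.8 - 762.2 = -618.4
Secondary income: -696.6 - 251.0 + 313.6 + 341.1 = -292.9
Current account = 1120.1 + (-1211.7) + (-618.4) + (-292.9) = -1002.9
(Excluded from the current account — capital account: debt forgiveness received from foreign official creditors 286.5, acquisition of foreign patents and trademarks (non-produced assets) 254.1; financial account: sale of domestic government bonds to non-residents 2149.1, domestic pension funds' purchases of foreign equities 1478.6, borrowing by resident firms from foreign banks 951.6.)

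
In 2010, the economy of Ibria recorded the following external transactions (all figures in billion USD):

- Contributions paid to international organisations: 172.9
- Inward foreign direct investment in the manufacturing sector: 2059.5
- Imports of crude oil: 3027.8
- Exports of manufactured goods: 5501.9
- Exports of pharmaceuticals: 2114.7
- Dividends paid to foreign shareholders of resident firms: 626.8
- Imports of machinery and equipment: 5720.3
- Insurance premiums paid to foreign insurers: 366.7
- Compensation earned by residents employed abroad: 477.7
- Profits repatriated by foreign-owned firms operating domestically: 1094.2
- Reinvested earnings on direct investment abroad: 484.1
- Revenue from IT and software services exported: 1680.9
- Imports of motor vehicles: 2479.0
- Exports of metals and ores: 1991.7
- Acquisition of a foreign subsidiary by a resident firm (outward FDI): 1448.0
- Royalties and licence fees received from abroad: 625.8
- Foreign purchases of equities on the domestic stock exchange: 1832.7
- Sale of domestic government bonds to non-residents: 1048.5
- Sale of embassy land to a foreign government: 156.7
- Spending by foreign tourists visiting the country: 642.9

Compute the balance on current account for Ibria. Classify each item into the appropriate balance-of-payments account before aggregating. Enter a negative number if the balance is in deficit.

32.0

Goods: -3027.8 + 2114.7 - 2479.0 - 5720.3 + 1991.7 + 5501.9 = -1618.8
Services: 625.8 - 366.7 + 1680.9 + 642.9 = 2582.9
Primary income: -626.8 + 477.7 + 484.1 - 1094.2 = -759.2
Secondary income: -172.9
Current account = (-1618.8) + 2582.9 + (-759.2) + (-172.9) = 32.0
(Excluded from the current account — financial account: inward foreign direct investment in the manufacturing sector 2059.5, acquisition of a foreign subsidiary by a resident firm (outward FDI) 1448.0, foreign purchases of equities on the domestic stock exchange 1832.7, sale of domestic government bonds to non-residents 1048.5; capital account: sale of embassy land to a foreign government 156.7.)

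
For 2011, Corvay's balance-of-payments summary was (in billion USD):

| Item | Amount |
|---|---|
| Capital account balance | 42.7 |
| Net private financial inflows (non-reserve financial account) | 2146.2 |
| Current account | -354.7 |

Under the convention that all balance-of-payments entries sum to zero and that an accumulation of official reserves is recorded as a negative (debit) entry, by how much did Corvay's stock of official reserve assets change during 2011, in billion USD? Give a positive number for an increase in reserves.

Official reserve transactions balance = -((-354.7) + 42.7 + 2146.2) = -1834.2
An accumulation of reserves is recorded as a debit (negative entry), so the change in the stock of reserves is the negative of that balance.
Change in official reserves = -(-1834.2) = 1834.2

1834.2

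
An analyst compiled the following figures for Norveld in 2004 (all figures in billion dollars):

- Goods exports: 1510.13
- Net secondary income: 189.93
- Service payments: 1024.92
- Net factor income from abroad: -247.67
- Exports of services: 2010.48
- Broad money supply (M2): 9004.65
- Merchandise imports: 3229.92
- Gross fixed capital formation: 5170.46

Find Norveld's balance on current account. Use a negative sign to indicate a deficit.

-791.97

Goods balance = 1510.13 - 3229.92 = -1719.79
Services balance = 2010.48 - 1024.92 = 985.56
Trade balance (goods + services) = -1719.79 + 985.56 = -734.23
Net primary income = -247.67
Net secondary income = 189.93
Current account = -734.23 + (-247.67) + 189.93 = -791.97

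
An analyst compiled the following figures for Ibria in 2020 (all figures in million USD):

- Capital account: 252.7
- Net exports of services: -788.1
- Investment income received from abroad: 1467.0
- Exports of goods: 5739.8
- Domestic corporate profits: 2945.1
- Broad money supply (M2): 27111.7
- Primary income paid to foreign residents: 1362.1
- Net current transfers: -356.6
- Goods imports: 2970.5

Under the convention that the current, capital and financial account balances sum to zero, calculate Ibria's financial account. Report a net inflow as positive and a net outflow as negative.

-1982.2

Goods balance = 5739.8 - 2970.5 = 2769.3
Services balance = -788.1
Trade balance (goods + services) = 2769.3 + (-788.1) = 1981.2
Net primary income = 1467.0 - 1362.1 = 104.9
Net secondary income = -356.6
Current account = 1981.2 + 104.9 + (-356.6) = 1729.5
Financial account = -(1729.5 + 252.7) = -1982.2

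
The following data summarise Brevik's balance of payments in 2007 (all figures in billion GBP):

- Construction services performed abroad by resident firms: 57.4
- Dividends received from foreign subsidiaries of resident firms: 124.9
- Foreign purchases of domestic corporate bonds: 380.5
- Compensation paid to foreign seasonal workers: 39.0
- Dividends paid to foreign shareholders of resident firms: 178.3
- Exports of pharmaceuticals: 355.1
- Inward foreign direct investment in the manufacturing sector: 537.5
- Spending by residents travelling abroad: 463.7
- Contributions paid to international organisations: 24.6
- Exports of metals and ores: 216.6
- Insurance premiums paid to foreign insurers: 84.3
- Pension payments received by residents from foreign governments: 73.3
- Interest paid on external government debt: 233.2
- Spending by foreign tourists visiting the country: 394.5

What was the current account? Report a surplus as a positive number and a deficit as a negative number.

Goods: 216.6 + 355.1 = 571.7
Services: -463.7 + 394.5 - 84.3 + 57.4 = -96.1
Primary income: 124.9 - 178.3 - 233.2 - 39.0 = -325.6
Secondary income: 73.3 - 24.6 = 48.7
Current account = 571.7 + (-96.1) + (-325.6) + 48.7 = 198.7
(Excluded from the current account — financial account: foreign purchases of domestic corporate bonds 380.5, inward foreign direct investment in the manufacturing sector 537.5.)

198.7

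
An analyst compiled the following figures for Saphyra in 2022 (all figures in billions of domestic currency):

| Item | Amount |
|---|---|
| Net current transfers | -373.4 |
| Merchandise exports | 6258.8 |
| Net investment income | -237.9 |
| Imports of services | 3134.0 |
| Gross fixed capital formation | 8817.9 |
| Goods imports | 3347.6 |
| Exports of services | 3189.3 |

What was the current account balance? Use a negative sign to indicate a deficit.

Goods balance = 6258.8 - 3347.6 = 2911.2
Services balance = 3189.3 - 3134.0 = 55.3
Trade balance (goods + services) = 2911.2 + 55.3 = 2966.5
Net primary income = -237.9
Net secondary income = -373.4
Current account = 2966.5 + (-237.9) + (-373.4) = 2355.2

2355.2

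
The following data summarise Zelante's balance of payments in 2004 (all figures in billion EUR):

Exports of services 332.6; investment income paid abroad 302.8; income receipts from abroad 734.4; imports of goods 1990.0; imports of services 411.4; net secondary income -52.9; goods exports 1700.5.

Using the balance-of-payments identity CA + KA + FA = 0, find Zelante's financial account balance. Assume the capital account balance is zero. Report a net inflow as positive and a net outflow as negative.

-10.4

Goods balance = 1700.5 - 1990.0 = -289.5
Services balance = 332.6 - 411.4 = -78.8
Trade balance (goods + services) = -289.5 + (-78.8) = -368.3
Net primary income = 734.4 - 302.8 = 431.6
Net secondary income = -52.9
Current account = -368.3 + 431.6 + (-52.9) = 10.4
Financial account = -(10.4) = -10.4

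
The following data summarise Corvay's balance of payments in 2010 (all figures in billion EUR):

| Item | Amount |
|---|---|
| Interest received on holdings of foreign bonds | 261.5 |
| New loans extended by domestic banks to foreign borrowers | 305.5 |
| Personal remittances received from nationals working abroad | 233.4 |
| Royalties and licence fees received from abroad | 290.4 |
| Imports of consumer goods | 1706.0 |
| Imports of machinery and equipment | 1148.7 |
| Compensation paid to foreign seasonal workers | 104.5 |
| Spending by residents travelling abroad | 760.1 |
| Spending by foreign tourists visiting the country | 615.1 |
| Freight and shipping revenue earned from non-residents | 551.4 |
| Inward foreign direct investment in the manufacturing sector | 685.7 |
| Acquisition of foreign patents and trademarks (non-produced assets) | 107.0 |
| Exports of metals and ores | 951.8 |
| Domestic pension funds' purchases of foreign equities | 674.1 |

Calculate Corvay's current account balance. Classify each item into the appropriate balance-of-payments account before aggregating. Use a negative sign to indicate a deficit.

Goods: -1148.7 + 951.8 - 1706.0 = -1902.9
Services: 615.1 + 290.4 - 760.1 + 551.4 = 696.8
Primary income: 261.5 - 104.5 = 157.0
Secondary income: 233.4
Current account = (-1902.9) + 696.8 + 157.0 + 233.4 = -815.7
(Excluded from the current account — financial account: new loans extended by domestic banks to foreign borrowers 305.5, inward foreign direct investment in the manufacturing sector 685.7, domestic pension funds' purchases of foreign equities 674.1; capital account: acquisition of foreign patents and trademarks (non-produced assets) 107.0.)

-815.7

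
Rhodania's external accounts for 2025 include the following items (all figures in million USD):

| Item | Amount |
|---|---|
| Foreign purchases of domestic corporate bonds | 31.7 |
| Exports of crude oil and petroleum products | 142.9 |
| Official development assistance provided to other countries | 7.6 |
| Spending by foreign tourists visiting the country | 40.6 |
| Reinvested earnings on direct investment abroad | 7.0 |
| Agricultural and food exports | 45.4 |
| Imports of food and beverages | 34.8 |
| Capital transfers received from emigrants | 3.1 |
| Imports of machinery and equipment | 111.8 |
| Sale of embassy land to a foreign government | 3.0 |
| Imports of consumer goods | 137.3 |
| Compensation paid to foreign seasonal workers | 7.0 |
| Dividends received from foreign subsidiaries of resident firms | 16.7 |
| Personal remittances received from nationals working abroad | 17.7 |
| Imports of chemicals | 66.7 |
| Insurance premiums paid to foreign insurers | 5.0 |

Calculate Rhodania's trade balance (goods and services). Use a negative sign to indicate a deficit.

-126.7

Goods: 45.4 - 34.8 - 66.7 - 137.3 + 142.9 - 111.8 = -162.3
Services: 40.6 - 5.0 = 35.6
Trade balance = -162.3 + 35.6 = -126.7
(Excluded from the trade balance — financial account: foreign purchases of domestic corporate bonds 31.7; secondary income: official development assistance provided to other countries 7.6, personal remittances received from nationals working abroad 17.7; primary income: reinvested earnings on direct investment abroad 7.0, compensation paid to foreign seasonal workers 7.0, dividends received from foreign subsidiaries of resident firms 16.7; capital account: capital transfers received from emigrants 3.1, sale of embassy land to a foreign government 3.0.)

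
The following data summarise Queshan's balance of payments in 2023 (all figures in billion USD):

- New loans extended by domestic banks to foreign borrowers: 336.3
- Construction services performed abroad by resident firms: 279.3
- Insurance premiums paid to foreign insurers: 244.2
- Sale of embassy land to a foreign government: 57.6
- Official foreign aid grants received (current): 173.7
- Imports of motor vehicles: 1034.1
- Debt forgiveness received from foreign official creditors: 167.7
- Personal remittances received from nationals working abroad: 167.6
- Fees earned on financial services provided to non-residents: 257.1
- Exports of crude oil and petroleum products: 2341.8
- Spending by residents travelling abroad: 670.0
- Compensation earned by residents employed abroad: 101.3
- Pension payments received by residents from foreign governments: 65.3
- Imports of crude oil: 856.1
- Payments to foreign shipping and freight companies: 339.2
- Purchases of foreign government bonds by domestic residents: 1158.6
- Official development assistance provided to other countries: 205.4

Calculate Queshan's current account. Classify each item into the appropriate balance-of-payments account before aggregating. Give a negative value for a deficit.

Goods: 2341.8 - 1034.1 - 856.1 = 451.6
Services: -670.0 + 279.3 - 244.2 - 339.2 + 257.1 = -717.0
Primary income: 101.3
Secondary income: -205.4 + 65.3 + 167.6 + 173.7 = 201.2
Current account = 451.6 + (-717.0) + 101.3 + 201.2 = 37.1
(Excluded from the current account — financial account: new loans extended by domestic banks to foreign borrowers 336.3, purchases of foreign government bonds by domestic residents 1158.6; capital account: sale of embassy land to a foreign government 57.6, debt forgiveness received from foreign official creditors 167.7.)

37.1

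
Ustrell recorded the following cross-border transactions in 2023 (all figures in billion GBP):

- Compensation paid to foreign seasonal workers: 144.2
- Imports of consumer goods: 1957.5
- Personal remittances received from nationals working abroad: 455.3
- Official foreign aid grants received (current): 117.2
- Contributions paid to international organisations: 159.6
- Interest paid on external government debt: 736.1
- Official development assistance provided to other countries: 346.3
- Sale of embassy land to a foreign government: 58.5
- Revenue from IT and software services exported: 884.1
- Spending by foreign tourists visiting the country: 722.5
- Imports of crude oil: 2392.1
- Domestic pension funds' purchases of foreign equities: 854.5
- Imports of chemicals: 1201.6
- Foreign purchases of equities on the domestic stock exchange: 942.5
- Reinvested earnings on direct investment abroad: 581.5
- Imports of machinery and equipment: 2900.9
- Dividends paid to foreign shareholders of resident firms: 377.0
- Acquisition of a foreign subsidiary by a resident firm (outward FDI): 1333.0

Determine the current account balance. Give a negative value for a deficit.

Goods: -2392.1 - 1201.6 - 1957.5 - 2900.9 = -8452.1
Services: 722.5 + 884.1 = 1606.6
Primary income: -377.0 - 736.1 + 581.5 - 144.2 = -675.8
Secondary income: -159.6 - 346.3 + 455.3 + 117.2 = 66.6
Current account = (-8452.1) + 1606.6 + (-675.8) + 66.6 = -7454.7
(Excluded from the current account — capital account: sale of embassy land to a foreign government 58.5; financial account: domestic pension funds' purchases of foreign equities 854.5, foreign purchases of equities on the domestic stock exchange 942.5, acquisition of a foreign subsidiary by a resident firm (outward FDI) 1333.0.)

-7454.7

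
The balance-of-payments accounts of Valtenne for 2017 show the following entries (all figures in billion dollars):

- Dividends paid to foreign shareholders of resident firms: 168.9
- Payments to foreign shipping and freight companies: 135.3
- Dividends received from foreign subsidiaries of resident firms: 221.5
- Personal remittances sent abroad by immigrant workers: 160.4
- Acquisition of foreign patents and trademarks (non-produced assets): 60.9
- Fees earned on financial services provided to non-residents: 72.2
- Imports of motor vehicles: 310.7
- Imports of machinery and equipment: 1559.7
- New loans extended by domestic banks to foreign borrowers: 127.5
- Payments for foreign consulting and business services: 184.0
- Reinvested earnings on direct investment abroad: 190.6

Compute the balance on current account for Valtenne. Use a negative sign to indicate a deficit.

Goods: -1559.7 - 310.7 = -1870.4
Services: -184.0 + 72.2 - 135.3 = -247.1
Primary income: 221.5 - 168.9 + 190.6 = 243.2
Secondary income: -160.4
Current account = (-1870.4) + (-247.1) + 243.2 + (-160.4) = -2034.7
(Excluded from the current account — capital account: acquisition of foreign patents and trademarks (non-produced assets) 60.9; financial account: new loans extended by domestic banks to foreign borrowers 127.5.)

-2034.7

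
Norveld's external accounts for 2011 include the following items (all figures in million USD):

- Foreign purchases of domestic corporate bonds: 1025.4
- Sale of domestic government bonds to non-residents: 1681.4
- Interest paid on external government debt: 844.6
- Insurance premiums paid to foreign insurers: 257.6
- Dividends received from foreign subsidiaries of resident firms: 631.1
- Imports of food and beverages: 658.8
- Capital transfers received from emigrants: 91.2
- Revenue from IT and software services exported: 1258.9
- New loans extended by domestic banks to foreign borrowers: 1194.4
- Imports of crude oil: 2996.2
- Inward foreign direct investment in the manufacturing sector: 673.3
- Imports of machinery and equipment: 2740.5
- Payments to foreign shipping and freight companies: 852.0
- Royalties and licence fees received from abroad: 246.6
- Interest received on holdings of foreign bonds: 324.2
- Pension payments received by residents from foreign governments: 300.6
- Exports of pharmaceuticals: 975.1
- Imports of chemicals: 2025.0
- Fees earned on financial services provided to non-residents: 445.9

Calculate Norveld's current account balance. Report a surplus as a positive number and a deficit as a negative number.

Goods: 975.1 - 2996.2 - 2025.0 - 658.8 - 2740.5 = -7445.4
Services: 246.6 + 1258.9 - 257.6 - 852.0 + 445.9 = 841.8
Primary income: -844.6 + 324.2 + 631.1 = 110.7
Secondary income: 300.6
Current account = (-7445.4) + 841.8 + 110.7 + 300.6 = -6192.3
(Excluded from the current account — financial account: foreign purchases of domestic corporate bonds 1025.4, sale of domestic government bonds to non-residents 1681.4, new loans extended by domestic banks to foreign borrowers 1194.4, inward foreign direct investment in the manufacturing sector 673.3; capital account: capital transfers received from emigrants 91.2.)

-6192.3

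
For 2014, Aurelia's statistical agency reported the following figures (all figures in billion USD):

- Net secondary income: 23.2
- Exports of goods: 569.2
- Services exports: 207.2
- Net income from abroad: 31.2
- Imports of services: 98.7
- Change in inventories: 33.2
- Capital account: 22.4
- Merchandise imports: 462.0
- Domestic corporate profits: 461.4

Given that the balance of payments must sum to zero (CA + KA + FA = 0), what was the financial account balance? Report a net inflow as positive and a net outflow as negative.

Goods balance = 569.2 - 462.0 = 107.2
Services balance = 207.2 - 98.7 = 108.5
Trade balance (goods + services) = 107.2 + 108.5 = 215.7
Net primary income = 31.2
Net secondary income = 23.2
Current account = 215.7 + 31.2 + 23.2 = 270.1
Financial account = -(270.1 + 22.4) = -292.5

-292.5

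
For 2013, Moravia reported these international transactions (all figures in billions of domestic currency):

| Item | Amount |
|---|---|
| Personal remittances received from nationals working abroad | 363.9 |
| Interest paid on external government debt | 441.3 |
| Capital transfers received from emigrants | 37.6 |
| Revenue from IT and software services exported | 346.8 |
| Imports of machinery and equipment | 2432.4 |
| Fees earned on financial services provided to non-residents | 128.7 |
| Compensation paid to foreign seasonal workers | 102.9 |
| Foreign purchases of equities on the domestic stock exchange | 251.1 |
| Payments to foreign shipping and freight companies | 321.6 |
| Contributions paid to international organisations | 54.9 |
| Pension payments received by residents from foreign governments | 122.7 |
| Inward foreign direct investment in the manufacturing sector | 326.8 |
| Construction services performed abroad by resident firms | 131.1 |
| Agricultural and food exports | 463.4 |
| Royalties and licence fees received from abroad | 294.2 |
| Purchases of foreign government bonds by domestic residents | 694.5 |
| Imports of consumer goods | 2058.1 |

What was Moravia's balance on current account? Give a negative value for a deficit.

Goods: -2058.1 + 463.4 - 2432.4 = -4027.1
Services: 128.7 + 131.1 - 321.6 + 346.8 + 294.2 = 579.2
Primary income: -102.9 - 441.3 = -544.2
Secondary income: 363.9 + 122.7 - 54.9 = 431.7
Current account = (-4027.1) + 579.2 + (-544.2) + 431.7 = -3560.4
(Excluded from the current account — capital account: capital transfers received from emigrants 37.6; financial account: foreign purchases of equities on the domestic stock exchange 251.1, inward foreign direct investment in the manufacturing sector 326.8, purchases of foreign government bonds by domestic residents 694.5.)

-3560.4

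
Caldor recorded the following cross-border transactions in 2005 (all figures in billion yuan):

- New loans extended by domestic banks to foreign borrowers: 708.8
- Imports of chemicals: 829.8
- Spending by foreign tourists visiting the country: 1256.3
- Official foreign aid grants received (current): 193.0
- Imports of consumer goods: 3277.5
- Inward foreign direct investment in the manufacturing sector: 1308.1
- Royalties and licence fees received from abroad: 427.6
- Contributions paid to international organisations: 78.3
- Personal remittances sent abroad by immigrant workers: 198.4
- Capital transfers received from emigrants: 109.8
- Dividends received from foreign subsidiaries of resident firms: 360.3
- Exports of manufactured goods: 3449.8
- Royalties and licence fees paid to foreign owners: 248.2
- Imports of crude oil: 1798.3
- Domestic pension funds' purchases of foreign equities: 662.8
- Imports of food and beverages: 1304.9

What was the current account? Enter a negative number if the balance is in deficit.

-2048.4

Goods: -1304.9 - 1798.3 - 3277.5 - 829.8 + 3449.8 = -3760.7
Services: 1256.3 - 248.2 + 427.6 = 1435.7
Primary income: 360.3
Secondary income: -78.3 - 198.4 + 193.0 = -83.7
Current account = (-3760.7) + 1435.7 + 360.3 + (-83.7) = -2048.4
(Excluded from the current account — financial account: new loans extended by domestic banks to foreign borrowers 708.8, inward foreign direct investment in the manufacturing sector 1308.1, domestic pension funds' purchases of foreign equities 662.8; capital account: capital transfers received from emigrants 109.8.)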